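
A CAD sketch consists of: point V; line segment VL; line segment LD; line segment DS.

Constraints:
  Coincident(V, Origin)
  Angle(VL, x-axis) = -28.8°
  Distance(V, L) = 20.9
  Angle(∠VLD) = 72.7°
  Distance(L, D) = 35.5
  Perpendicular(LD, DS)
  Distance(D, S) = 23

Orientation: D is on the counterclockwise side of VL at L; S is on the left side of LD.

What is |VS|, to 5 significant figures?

29.443

∠VLD = 72.7°, so LD runs at -28.8° + (180° − 72.7°) = 78.500° from the x-axis; with |LD| = 35.5, D = L + 35.5·(cos 78.500°, sin 78.500°) = (25.392, 24.719). The perpendicularity gives DS at right angles to LD; with |DS| = 23.0 on the left of LD, S = D + 23.0·(-0.97992, 0.19937) = (2.8541, 29.304). Then |VS| = |S − V| = 29.443.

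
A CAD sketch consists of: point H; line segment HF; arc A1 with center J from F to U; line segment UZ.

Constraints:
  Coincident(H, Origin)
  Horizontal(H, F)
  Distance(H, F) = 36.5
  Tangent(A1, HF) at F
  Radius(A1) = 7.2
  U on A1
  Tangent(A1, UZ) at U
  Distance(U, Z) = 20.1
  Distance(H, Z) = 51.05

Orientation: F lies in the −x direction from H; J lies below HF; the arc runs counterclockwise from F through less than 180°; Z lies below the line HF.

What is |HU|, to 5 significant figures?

44.327

Checks: |JU| = 7.200 ✓; ∠(JU, UZ) = 90.00° ✓; |UZ| = 20.10 ✓; |HZ| = 51.05 ✓.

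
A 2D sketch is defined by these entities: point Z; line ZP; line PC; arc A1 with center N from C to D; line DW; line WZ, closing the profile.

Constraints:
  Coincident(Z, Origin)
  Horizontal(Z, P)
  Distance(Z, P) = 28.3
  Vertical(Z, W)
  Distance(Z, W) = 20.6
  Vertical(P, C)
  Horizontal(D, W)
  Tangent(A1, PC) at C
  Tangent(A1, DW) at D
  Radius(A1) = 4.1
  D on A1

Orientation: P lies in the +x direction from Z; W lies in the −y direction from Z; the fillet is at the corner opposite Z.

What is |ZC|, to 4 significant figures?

32.76

Z is at the origin; ZP is horizontal with |ZP| = 28.3 and P on the +x side, so P = (28.30, 0.000). ZW is vertical with |ZW| = 20.6 and W on the −y side, so W = (0.000, -20.60). The virtual corner opposite Z is at (28.30, -20.60). The tangent condition forces NC to be normal to PC and the tangent condition forces ND to be normal to DW, with radius 4.1, so the center N sits 4.1 in from both sides at N = (24.20, -16.50). That places the tangent points at C = (28.30, -16.50) on PC and D = (24.20, -20.60) on DW. Then |ZC| = |C − Z| = 32.76.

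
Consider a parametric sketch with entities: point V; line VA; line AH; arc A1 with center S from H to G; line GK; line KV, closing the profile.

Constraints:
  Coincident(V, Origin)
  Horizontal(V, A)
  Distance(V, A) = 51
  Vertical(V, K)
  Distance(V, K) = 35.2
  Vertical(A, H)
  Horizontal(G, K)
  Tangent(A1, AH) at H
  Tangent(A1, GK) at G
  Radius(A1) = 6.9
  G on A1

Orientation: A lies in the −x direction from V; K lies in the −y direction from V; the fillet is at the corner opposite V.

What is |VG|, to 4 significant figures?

56.43

V is at the origin; V and A share the same y with |VA| = 51.0 and A on the −x side, so A = (-51.00, 0.000). VK is vertical with |VK| = 35.2 and K on the −y side, so K = (0.000, -35.20). The virtual corner opposite V is at (-51.00, -35.20). A1 meets AH tangentially, so SH is at right angles to AH and tangency of A1 to GK means the radius SG is perpendicular to GK, with radius 6.9, so the center S sits 6.9 in from both sides at S = (-44.10, -28.30). That places the tangent points at H = (-51.00, -28.30) on AH and G = (-44.10, -35.20) on GK. Then |VG| = |G − V| = 56.43.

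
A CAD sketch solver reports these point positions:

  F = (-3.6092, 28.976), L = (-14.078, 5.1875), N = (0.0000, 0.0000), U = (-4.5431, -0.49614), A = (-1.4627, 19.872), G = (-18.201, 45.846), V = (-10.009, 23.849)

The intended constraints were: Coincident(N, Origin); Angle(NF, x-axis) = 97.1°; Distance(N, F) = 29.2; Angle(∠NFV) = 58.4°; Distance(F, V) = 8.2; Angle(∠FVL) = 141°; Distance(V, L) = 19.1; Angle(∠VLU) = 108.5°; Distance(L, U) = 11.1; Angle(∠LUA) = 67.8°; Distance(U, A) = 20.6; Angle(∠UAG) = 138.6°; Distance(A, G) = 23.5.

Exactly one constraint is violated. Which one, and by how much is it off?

Distance(A, G) = 23.5 — off by 7.40.

N = (0.00, 0.00) ✓; NF at 97.10° ✓; |NF| = 29.20 ✓; ∠NFV = 58.40° ✓; |FV| = 8.200 ✓; ∠FVL = 141.0° ✓; |VL| = 19.10 ✓; ∠VLU = 108.5° ✓; |LU| = 11.10 ✓; ∠LUA = 67.80° ✓; |UA| = 20.60 ✓; ∠UAG = 138.6° ✓; |AG| = 30.90 ✗.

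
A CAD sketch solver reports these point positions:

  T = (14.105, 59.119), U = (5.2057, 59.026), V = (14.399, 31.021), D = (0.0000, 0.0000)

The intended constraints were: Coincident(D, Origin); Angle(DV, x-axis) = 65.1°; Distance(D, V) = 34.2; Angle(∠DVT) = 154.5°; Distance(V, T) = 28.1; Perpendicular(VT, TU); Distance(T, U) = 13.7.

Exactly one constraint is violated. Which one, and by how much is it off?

Distance(T, U) = 13.7 — off by 4.80.

D = (0.00, 0.00) ✓; DV at 65.10° ✓; |DV| = 34.20 ✓; ∠DVT = 154.5° ✓; |VT| = 28.10 ✓; ∠(VT, TU) = 90.00° ✓; |TU| = 8.900 ✗.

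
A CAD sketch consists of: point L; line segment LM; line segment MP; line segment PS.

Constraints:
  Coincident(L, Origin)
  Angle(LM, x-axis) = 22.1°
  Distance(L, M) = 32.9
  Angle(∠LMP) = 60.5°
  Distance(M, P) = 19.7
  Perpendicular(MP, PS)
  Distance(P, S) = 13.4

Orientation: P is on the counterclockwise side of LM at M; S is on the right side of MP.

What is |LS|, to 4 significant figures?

42.18

∠LMP = 60.5°, so MP runs at 22.1° + (180° − 60.5°) = 141.6° from the x-axis; with |MP| = 19.7, P = M + 19.7·(cos 141.6°, sin 141.6°) = (15.04, 24.61). MP is perpendicular to PS; with |PS| = 13.4 on the right of MP, S = P + 13.4·(0.6211, 0.7837) = (23.37, 35.12). Then |LS| = |S − L| = 42.18.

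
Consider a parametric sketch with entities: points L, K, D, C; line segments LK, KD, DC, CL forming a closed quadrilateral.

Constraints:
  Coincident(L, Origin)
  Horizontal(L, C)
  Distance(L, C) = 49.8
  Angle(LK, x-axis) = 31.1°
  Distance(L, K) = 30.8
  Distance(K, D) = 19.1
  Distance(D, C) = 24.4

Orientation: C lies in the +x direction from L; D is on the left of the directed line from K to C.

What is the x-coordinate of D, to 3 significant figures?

43.8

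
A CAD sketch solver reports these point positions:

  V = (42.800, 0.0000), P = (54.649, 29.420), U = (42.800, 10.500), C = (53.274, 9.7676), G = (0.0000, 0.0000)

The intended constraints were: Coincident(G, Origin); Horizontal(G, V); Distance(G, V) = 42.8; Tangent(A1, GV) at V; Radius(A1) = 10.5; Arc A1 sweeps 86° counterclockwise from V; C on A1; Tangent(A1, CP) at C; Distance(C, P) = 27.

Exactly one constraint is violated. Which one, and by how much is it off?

Distance(C, P) = 27 — off by 7.30.

G = (0.00, 0.00) ✓; G.y = 0.00, V.y = 0.00 ✓; |GV| = 42.80 ✓; ∠(UV, VG) = 90.00° ✓; |UV| = 10.50 ✓; bearing(U→C) − bearing(U→V) = 86.00° ✓; |UC| = 10.50 ✓; ∠(UC, CP) = 90.00° ✓; |CP| = 19.70 ✗.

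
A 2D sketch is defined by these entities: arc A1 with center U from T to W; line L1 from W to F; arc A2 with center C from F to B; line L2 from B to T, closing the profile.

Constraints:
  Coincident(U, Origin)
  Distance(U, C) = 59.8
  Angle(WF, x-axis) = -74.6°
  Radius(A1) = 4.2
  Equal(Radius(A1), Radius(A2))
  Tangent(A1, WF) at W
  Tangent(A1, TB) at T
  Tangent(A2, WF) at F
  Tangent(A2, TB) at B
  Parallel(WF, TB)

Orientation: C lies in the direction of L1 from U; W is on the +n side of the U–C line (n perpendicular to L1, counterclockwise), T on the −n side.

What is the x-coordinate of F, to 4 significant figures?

19.93

The slot axis is L1's direction at -74.6°, so u = (cos -74.6°, sin -74.6°) = (0.2656, -0.9641) and n = (−sin -74.6°, cos -74.6°) = (0.9641, 0.2656). U is at the origin and C lies 59.8 along u from U, so C = 59.8·u = (15.88, -57.65). Tangency of A1 to both parallel lines with radius 4.2 puts W and T at U ± 4.2·n: W = (4.049, 1.115), T = (-4.049, -1.115). Equal radii place F and B the same way about C: F = C + 4.2·n = (19.93, -56.54), B = C − 4.2·n = (11.83, -58.77). So F.x = 19.93.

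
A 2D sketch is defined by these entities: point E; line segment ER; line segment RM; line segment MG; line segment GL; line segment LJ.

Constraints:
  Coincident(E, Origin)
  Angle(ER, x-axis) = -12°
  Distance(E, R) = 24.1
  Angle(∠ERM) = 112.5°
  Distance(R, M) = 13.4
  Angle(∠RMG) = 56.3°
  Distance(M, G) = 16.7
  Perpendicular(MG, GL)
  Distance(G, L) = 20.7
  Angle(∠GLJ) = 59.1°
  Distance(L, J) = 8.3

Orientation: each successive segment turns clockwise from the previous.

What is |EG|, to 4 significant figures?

15.76

E is at the origin; ER runs at -12.0° with length 24.1, so R = (23.57, -5.011). ∠ERM = 112.5° gives RM at -79.50° from the x-axis; with |RM| = 13.4, M = (26.02, -18.19). ∠RMG = 56.3° gives MG at 156.8° from the x-axis; with |MG| = 16.7, G = (10.67, -11.61). Then |EG| = |G − E| = 15.76.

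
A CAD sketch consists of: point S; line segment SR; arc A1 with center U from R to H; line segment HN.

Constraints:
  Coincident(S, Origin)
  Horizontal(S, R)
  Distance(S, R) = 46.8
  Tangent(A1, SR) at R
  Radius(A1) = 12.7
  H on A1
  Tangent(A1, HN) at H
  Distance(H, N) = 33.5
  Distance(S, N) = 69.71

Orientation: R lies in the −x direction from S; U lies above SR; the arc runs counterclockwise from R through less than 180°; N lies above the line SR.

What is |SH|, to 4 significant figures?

39.86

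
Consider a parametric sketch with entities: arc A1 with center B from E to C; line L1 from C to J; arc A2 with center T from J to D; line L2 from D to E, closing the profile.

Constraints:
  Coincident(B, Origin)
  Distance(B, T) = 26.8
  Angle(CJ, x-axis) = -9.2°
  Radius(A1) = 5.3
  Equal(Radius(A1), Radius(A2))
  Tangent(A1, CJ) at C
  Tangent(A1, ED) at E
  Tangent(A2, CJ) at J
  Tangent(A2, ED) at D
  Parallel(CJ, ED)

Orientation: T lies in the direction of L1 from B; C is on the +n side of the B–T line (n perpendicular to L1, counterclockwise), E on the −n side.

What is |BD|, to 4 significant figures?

27.32

The slot axis is L1's direction at -9.2°, so u = (cos -9.2°, sin -9.2°) = (0.9871, -0.1599) and n = (−sin -9.2°, cos -9.2°) = (0.1599, 0.9871). B is at the origin and T lies 26.8 along u from B, so T = 26.8·u = (26.46, -4.285). Tangency of A1 to both parallel lines with radius 5.3 puts C and E at B ± 5.3·n: C = (0.8474, 5.232), E = (-0.8474, -5.232). Equal radii place J and D the same way about T: J = T + 5.3·n = (27.30, 0.9470), D = T − 5.3·n = (25.61, -9.517). Then |BD| = |D − B| = 27.32.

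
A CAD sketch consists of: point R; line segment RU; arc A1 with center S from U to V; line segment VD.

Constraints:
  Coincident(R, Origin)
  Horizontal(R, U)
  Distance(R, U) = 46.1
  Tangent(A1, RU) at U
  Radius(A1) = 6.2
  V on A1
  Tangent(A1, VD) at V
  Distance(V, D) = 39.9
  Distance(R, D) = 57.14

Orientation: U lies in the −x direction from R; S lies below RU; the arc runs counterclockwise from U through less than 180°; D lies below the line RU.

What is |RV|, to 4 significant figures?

52.48

Checks: |RU| = 46.10 ✓; |SV| = 6.200 ✓; ∠(SV, VD) = 90.00° ✓; |VD| = 39.90 ✓; |RD| = 57.14 ✓.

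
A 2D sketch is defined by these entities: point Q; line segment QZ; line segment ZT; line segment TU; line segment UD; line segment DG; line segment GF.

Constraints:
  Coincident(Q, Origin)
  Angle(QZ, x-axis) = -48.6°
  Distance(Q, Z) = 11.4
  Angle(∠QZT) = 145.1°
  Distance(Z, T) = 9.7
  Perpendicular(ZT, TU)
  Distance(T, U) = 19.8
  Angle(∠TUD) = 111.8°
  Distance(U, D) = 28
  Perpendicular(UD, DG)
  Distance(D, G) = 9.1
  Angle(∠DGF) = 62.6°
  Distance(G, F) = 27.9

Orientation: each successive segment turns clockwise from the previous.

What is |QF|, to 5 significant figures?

25.026

Q is at the origin; QZ runs at -48.6° with length 11.4, so Z = (7.5390, -8.5513). ∠QZT = 145.1° gives ZT at -83.500° from the x-axis; with |ZT| = 9.7, T = (8.6370, -18.189). ZT is perpendicular to TU, so TU runs at -173.50°; with |TU| = 19.8, U = (-11.036, -20.430). ∠TUD = 111.8° gives UD at 118.30° from the x-axis; with |UD| = 28.0, D = (-24.310, 4.2230). UD is perpendicular to DG, so DG runs at 28.300°; with |DG| = 9.1, G = (-16.298, 8.5372). ∠DGF = 62.6° gives GF at -89.100° from the x-axis; with |GF| = 27.9, F = (-15.860, -19.359). Then |QF| = |F − Q| = 25.026.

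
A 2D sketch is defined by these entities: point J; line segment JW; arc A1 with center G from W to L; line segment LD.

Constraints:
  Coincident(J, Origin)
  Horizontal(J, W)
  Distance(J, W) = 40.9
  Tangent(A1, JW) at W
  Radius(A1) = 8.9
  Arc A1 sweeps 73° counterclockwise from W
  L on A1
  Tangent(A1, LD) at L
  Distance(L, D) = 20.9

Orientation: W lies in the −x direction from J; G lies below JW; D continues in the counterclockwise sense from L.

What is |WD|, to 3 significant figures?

30.1

J is at the origin; J and W share the same y with |JW| = 40.9 and W on the −x side, so W = (-40.9, 0.00). Tangency of A1 to JW means the radius GW is perpendicular to JW, so G = W + (0, -8.9) = (-40.9, -8.90). On A1, W sits at bearing 90° from G; a 73° counterclockwise sweep puts L at bearing 163°, so L = G + 8.9·(cos 163°, sin 163°) = (-49.4, -6.30). The tangent condition forces GL to be normal to LD, so LD runs along (−sin 163°, cos 163°); with |LD| = 20.9, D = (-55.5, -26.3). Then |WD| = |D − W| = 30.1.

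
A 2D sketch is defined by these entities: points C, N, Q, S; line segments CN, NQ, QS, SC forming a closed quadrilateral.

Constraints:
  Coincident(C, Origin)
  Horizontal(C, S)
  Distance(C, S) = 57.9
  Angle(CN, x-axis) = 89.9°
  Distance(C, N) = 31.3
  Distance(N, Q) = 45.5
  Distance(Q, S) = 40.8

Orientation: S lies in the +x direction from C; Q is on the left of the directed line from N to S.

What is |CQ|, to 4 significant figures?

59.31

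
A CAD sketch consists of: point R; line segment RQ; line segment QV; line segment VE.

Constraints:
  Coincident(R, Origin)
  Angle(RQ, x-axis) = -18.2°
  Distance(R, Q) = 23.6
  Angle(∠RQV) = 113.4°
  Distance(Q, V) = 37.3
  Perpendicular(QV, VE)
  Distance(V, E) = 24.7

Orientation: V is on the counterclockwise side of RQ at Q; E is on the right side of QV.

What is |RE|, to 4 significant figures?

65.78

∠RQV = 113.4°, so QV runs at -18.2° + (180° − 113.4°) = 48.40° from the x-axis; with |QV| = 37.3, V = Q + 37.3·(cos 48.40°, sin 48.40°) = (47.18, 20.52). QV ⟂ VE; with |VE| = 24.7 on the right of QV, E = V + 24.7·(0.7478, -0.6639) = (65.65, 4.123). Then |RE| = |E − R| = 65.78.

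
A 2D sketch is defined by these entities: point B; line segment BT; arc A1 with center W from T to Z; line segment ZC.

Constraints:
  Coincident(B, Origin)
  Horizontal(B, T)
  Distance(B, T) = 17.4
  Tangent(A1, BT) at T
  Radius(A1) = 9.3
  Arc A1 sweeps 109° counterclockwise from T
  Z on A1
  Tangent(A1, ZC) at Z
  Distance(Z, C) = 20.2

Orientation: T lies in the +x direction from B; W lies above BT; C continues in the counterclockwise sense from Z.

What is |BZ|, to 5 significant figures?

28.949

B is at the origin; BT is horizontal with |BT| = 17.4 and T on the +x side, so T = (17.400, 0.0000). Tangency of A1 to BT means the radius WT is perpendicular to BT, so W = T + (0, 9.3) = (17.400, 9.3000). On A1, T sits at bearing -90° from W; a 109° counterclockwise sweep puts Z at bearing 19°, so Z = W + 9.3·(cos 19°, sin 19°) = (26.193, 12.328). Then |BZ| = |Z − B| = 28.949.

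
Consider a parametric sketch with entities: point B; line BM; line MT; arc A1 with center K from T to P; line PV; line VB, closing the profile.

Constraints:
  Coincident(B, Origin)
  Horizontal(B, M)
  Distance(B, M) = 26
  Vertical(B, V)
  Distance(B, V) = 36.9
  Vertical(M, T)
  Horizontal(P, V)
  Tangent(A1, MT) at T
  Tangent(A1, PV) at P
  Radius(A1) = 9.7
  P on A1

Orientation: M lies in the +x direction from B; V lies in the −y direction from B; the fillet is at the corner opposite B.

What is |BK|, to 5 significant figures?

31.710

B is at the origin; BM is horizontal with |BM| = 26.0 and M on the +x side, so M = (26.000, 0.0000). BV is vertical with |BV| = 36.9 and V on the −y side, so V = (0.0000, -36.900). The virtual corner opposite B is at (26.000, -36.900). A1 meets MT tangentially, so KT is at right angles to MT and since A1 is tangent to PV there, KP ⟂ PV, with radius 9.7, so the center K sits 9.7 in from both sides at K = (16.300, -27.200). Then |BK| = |K − B| = 31.710.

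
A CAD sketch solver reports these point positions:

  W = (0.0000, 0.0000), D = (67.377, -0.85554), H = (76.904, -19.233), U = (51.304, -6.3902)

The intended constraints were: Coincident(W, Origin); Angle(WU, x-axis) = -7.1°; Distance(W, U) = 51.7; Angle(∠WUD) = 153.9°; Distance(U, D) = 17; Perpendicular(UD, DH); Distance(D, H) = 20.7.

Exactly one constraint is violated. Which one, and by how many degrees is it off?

Perpendicular(UD, DH) — off by 8.40°.

W = (0.00, 0.00) ✓; WU at -7.100° ✓; |WU| = 51.70 ✓; ∠WUD = 153.9° ✓; |UD| = 17.00 ✓; ∠(UD, DH) = 81.60° ✗; |DH| = 20.70 ✓.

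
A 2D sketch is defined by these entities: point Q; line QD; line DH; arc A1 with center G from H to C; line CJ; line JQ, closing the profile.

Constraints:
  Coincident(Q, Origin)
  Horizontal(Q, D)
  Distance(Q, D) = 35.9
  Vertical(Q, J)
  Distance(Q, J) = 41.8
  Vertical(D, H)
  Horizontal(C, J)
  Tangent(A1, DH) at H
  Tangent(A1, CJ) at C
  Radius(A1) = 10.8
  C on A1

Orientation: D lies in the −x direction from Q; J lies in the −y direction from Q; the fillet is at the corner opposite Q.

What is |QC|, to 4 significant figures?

48.76

Q is at the origin; QD is horizontal with |QD| = 35.9 and D on the −x side, so D = (-35.90, 0.000). QJ is vertical with |QJ| = 41.8 and J on the −y side, so J = (0.000, -41.80). The virtual corner opposite Q is at (-35.90, -41.80). The tangent condition forces GH to be normal to DH and the tangent condition forces GC to be normal to CJ, with radius 10.8, so the center G sits 10.8 in from both sides at G = (-25.10, -31.00). That places the tangent points at H = (-35.90, -31.00) on DH and C = (-25.10, -41.80) on CJ. Then |QC| = |C − Q| = 48.76.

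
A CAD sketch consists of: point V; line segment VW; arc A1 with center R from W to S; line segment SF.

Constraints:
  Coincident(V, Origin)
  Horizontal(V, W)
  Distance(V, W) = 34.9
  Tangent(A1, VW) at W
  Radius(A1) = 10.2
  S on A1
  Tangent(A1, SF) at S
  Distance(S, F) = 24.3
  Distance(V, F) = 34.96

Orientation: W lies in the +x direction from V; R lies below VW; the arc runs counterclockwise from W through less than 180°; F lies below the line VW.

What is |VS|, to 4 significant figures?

26.17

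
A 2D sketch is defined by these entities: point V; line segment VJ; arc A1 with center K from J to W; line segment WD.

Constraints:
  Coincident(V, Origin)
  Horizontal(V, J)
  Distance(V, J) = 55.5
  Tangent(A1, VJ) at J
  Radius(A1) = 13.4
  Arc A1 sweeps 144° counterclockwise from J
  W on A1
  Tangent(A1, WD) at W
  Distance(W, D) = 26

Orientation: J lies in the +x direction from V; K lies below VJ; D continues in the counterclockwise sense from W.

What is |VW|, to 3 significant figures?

53.4

V is at the origin; V and J share the same y with |VJ| = 55.5 and J on the +x side, so J = (55.5, 0.00). A1 meets VJ tangentially, so KJ is at right angles to VJ, so K = J + (0, -13.4) = (55.5, -13.4). On A1, J sits at bearing 90° from K; a 144° counterclockwise sweep puts W at bearing 234°, so W = K + 13.4·(cos 234°, sin 234°) = (47.6, -24.2). Then |VW| = |W − V| = 53.4.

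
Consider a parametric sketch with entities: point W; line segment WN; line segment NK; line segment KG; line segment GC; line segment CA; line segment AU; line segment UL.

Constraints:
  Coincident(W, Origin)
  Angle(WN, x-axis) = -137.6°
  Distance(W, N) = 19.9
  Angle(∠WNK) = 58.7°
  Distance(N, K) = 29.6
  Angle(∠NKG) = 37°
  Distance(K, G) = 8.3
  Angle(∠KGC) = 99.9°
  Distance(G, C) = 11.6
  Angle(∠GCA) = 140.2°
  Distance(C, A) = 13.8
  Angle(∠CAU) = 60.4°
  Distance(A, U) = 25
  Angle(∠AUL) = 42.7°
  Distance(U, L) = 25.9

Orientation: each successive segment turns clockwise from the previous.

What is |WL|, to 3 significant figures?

15.2

W is at the origin; WN runs at -137.6° with length 19.9, so N = (-14.7, -13.4). ∠WNK = 58.7° gives NK at 101° from the x-axis; with |NK| = 29.6, K = (-20.4, 15.6). ∠NKG = 37.0° gives KG at -41.9° from the x-axis; with |KG| = 8.3, G = (-14.2, 10.1). ∠KGC = 99.9° gives GC at -122° from the x-axis; with |GC| = 11.6, C = (-20.4, 0.247). ∠GCA = 140.2° gives CA at -162° from the x-axis; with |CA| = 13.8, A = (-33.5, -4.06). ∠CAU = 60.4° gives AU at 78.6° from the x-axis; with |AU| = 25.0, U = (-28.5, 20.4). ∠AUL = 42.7° gives UL at -58.7° from the x-axis; with |UL| = 25.9, L = (-15.1, -1.69). Then |WL| = |L − W| = 15.2.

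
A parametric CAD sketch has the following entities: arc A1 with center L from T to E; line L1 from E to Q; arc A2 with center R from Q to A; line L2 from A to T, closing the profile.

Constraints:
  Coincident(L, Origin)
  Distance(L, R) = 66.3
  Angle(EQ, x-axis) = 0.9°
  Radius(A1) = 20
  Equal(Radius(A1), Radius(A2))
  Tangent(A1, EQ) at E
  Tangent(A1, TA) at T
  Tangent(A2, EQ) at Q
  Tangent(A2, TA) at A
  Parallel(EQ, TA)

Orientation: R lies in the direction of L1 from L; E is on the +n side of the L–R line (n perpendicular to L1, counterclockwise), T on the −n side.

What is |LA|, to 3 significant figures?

69.3

The slot axis is L1's direction at 0.9°, so u = (cos 0.9°, sin 0.9°) = (1.00, 0.0157) and n = (−sin 0.9°, cos 0.9°) = (-0.0157, 1.00). L is at the origin and R lies 66.3 along u from L, so R = 66.3·u = (66.3, 1.04). Tangency of A1 to both parallel lines with radius 20.0 puts E and T at L ± 20.0·n: E = (-0.314, 20.0), T = (0.314, -20.0). Equal radii place Q and A the same way about R: Q = R + 20.0·n = (66.0, 21.0), A = R − 20.0·n = (66.6, -19.0). Then |LA| = |A − L| = 69.3.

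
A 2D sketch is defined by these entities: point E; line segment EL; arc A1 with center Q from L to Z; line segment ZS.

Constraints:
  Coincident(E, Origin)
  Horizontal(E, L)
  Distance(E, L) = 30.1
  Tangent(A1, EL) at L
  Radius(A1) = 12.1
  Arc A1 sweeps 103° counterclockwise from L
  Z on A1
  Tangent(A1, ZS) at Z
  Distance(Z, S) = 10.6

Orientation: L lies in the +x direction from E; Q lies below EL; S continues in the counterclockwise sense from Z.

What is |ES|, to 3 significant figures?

32.6

On A1, L sits at bearing 90° from Q; a 103° counterclockwise sweep puts Z at bearing 193°, so Z = Q + 12.1·(cos 193°, sin 193°) = (18.3, -14.8). Since A1 is tangent to ZS there, QZ ⟂ ZS, so ZS runs along (−sin 193°, cos 193°); with |ZS| = 10.6, S = (20.7, -25.2). Then |ES| = |S − E| = 32.6.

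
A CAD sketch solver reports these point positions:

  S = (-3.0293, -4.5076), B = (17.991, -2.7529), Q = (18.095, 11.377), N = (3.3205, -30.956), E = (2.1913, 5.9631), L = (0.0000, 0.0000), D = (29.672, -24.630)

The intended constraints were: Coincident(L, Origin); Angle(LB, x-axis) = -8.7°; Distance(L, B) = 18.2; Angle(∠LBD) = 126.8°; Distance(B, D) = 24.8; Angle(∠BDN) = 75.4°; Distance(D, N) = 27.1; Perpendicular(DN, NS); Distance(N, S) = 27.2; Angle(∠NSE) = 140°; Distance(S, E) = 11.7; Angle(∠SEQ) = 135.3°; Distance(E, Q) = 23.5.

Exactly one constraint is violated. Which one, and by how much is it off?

Distance(E, Q) = 23.5 — off by 6.70.

L = (0.00, 0.00) ✓; LB at -8.700° ✓; |LB| = 18.20 ✓; ∠LBD = 126.8° ✓; |BD| = 24.80 ✓; ∠BDN = 75.40° ✓; |DN| = 27.10 ✓; ∠(DN, NS) = 90.00° ✓; |NS| = 27.20 ✓; ∠NSE = 140.0° ✓; |SE| = 11.70 ✓; ∠SEQ = 135.3° ✓; |EQ| = 16.80 ✗.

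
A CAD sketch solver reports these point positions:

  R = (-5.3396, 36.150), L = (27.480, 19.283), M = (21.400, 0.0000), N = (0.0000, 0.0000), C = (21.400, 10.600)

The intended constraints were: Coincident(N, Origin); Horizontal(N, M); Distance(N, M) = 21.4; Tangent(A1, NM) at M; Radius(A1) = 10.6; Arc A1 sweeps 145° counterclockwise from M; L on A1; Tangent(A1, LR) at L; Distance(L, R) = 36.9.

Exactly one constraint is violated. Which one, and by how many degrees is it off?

Tangent(A1, LR) at L — off by 7.80°.

N = (0.00, 0.00) ✓; N.y = 0.00, M.y = 0.00 ✓; |NM| = 21.40 ✓; ∠(CM, MN) = 90.00° ✓; |CM| = 10.60 ✓; bearing(C→L) − bearing(C→M) = 145.0° ✓; |CL| = 10.60 ✓; ∠(CL, LR) = 82.20° ✗; |LR| = 36.90 ✓.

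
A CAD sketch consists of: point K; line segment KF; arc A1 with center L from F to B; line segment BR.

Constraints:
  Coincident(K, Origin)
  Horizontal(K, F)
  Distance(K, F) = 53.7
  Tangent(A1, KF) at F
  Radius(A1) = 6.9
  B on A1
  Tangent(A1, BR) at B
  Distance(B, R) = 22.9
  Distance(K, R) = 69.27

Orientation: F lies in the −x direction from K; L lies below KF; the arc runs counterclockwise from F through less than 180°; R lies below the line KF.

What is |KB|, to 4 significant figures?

60.88

Checks: |LF| = 6.900 ✓; |LB| = 6.900 ✓; ∠(LB, BR) = 90.00° ✓; |BR| = 22.90 ✓; |KR| = 69.27 ✓.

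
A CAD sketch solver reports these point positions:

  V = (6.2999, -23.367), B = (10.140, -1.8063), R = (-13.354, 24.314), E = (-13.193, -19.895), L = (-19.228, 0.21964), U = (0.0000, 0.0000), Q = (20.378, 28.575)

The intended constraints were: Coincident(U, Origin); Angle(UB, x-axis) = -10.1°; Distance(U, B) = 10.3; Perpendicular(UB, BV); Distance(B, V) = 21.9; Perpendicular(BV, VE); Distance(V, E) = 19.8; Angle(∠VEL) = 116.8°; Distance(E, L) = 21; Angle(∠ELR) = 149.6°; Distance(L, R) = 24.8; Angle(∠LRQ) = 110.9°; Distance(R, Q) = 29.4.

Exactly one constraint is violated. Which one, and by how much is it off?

Distance(R, Q) = 29.4 — off by 4.60.

U = (0.00, 0.00) ✓; UB at -10.10° ✓; |UB| = 10.30 ✓; ∠(UB, BV) = 90.00° ✓; |BV| = 21.90 ✓; ∠(BV, VE) = 90.00° ✓; |VE| = 19.80 ✓; ∠VEL = 116.8° ✓; |EL| = 21.00 ✓; ∠ELR = 149.6° ✓; |LR| = 24.80 ✓; ∠LRQ = 110.9° ✓; |RQ| = 34.00 ✗.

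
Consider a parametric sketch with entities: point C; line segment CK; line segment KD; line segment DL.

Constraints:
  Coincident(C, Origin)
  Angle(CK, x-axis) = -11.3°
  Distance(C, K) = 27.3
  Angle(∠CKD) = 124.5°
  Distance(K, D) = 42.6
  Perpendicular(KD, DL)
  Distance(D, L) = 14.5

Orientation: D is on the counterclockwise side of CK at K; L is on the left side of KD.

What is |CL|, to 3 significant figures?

58.6

C is at the origin; CK runs at -11.3° with length 27.3, so K = 27.3·(cos -11.3°, sin -11.3°) = (26.8, -5.35). ∠CKD = 124.5°, so KD runs at -11.3° + (180° − 124.5°) = 44.2° from the x-axis; with |KD| = 42.6, D = K + 42.6·(cos 44.2°, sin 44.2°) = (57.3, 24.3). KD is perpendicular to DL; with |DL| = 14.5 on the left of KD, L = D + 14.5·(-0.697, 0.717) = (47.2, 34.7). Then |CL| = |L − C| = 58.6.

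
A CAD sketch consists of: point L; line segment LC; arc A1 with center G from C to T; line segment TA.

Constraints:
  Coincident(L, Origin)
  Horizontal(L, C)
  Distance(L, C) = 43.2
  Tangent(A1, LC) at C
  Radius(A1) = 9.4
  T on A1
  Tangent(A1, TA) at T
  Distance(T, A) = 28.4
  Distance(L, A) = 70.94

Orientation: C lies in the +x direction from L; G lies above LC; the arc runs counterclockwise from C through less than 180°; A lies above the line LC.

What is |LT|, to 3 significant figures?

52.0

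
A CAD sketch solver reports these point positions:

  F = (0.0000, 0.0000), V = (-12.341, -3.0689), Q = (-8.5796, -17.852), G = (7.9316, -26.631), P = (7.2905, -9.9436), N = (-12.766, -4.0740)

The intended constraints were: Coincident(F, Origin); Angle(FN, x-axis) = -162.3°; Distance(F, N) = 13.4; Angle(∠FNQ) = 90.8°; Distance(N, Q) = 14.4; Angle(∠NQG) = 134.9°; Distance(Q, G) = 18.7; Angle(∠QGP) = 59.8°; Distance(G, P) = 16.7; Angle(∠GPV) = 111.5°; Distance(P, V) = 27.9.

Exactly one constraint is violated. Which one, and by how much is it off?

Distance(P, V) = 27.9 — off by 7.10.

F = (0.00, 0.00) ✓; FN at -162.3° ✓; |FN| = 13.40 ✓; ∠FNQ = 90.80° ✓; |NQ| = 14.40 ✓; ∠NQG = 134.9° ✓; |QG| = 18.70 ✓; ∠QGP = 59.80° ✓; |GP| = 16.70 ✓; ∠GPV = 111.5° ✓; |PV| = 20.80 ✗.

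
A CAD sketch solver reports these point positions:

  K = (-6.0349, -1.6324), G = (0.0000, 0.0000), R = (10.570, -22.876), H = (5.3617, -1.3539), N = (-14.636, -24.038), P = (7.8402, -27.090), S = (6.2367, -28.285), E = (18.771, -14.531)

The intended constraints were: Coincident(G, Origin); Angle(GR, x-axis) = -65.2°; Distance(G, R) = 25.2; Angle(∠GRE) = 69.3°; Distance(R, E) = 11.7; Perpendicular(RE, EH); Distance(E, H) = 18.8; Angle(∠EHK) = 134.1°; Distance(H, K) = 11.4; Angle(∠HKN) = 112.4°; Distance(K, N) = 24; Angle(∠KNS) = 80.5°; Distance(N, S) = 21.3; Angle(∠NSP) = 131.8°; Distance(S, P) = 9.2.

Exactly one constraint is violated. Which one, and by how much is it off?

Distance(S, P) = 9.2 — off by 7.20.

G = (0.00, 0.00) ✓; GR at -65.20° ✓; |GR| = 25.20 ✓; ∠GRE = 69.30° ✓; |RE| = 11.70 ✓; ∠(RE, EH) = 90.00° ✓; |EH| = 18.80 ✓; ∠EHK = 134.1° ✓; |HK| = 11.40 ✓; ∠HKN = 112.4° ✓; |KN| = 24.00 ✓; ∠KNS = 80.50° ✓; |NS| = 21.30 ✓; ∠NSP = 131.8° ✓; |SP| = 2.000 ✗.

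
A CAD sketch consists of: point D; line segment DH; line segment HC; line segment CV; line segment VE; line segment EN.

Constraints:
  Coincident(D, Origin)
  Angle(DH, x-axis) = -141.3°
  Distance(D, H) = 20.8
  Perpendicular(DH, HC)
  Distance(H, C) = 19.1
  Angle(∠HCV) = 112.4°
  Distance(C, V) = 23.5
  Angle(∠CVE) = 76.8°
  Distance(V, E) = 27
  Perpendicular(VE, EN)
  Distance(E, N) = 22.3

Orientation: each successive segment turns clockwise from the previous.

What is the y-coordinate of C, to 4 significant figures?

1.901

D is at the origin; DH runs at -141.3° with length 20.8, so H = (-16.23, -13.01). DH ⟂ HC, so HC runs at 128.7°; with |HC| = 19.1, C = (-28.18, 1.901). So C.y = 1.901.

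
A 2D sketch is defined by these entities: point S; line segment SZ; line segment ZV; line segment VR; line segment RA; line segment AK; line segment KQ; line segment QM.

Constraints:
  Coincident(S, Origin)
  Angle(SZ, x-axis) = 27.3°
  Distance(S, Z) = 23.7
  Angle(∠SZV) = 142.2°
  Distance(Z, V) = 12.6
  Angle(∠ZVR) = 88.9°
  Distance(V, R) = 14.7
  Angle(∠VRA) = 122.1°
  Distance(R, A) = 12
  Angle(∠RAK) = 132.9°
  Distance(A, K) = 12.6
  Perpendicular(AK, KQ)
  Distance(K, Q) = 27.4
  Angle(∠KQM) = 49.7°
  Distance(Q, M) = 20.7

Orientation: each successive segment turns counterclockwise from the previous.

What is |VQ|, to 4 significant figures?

17.53

S is at the origin; SZ runs at 27.3° with length 23.7, so Z = (21.06, 10.87). ∠SZV = 142.2° gives ZV at 65.10° from the x-axis; with |ZV| = 12.6, V = (26.37, 22.30). ∠ZVR = 88.9° gives VR at 156.2° from the x-axis; with |VR| = 14.7, R = (12.92, 28.23). ∠VRA = 122.1° gives RA at -145.9° from the x-axis; with |RA| = 12.0, A = (2.979, 21.50). ∠RAK = 132.9° gives AK at -98.80° from the x-axis; with |AK| = 12.6, K = (1.051, 9.052). The perpendicularity gives KQ at right angles to AK, so KQ runs at -8.800°; with |KQ| = 27.4, Q = (28.13, 4.860). Then |VQ| = |Q − V| = 17.53.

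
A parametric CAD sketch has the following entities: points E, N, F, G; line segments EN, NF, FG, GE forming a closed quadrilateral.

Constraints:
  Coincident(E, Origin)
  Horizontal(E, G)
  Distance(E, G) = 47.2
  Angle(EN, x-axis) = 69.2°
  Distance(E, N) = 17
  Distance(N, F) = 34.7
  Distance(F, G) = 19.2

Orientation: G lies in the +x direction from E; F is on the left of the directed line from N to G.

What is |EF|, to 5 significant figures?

44.497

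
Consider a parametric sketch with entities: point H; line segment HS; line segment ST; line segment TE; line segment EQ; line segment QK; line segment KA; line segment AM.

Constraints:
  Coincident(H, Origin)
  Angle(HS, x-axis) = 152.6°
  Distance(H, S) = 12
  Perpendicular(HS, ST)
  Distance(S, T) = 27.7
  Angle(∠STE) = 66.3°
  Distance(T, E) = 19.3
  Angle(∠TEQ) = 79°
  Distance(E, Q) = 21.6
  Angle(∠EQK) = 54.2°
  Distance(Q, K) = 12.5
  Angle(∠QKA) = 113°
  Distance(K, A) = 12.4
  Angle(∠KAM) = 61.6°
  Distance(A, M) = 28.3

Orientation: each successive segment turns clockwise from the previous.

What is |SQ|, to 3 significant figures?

5.80

H is at the origin; HS runs at 152.6° with length 12.0, so S = (-10.7, 5.52). HS ⟂ ST, so ST runs at 62.6°; with |ST| = 27.7, T = (2.09, 30.1). ∠STE = 66.3° gives TE at -51.1° from the x-axis; with |TE| = 19.3, E = (14.2, 15.1). ∠TEQ = 79.0° gives EQ at -152° from the x-axis; with |EQ| = 21.6, Q = (-4.88, 4.99). Then |SQ| = |Q − S| = 5.80.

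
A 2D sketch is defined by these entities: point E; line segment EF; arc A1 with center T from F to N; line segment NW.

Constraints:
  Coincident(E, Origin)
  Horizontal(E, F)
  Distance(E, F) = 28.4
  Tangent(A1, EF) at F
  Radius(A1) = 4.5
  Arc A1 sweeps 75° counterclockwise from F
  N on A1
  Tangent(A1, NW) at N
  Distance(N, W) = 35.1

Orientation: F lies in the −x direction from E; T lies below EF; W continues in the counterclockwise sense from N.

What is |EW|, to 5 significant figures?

56.006

On A1, F sits at bearing 90° from T; a 75° counterclockwise sweep puts N at bearing 165°, so N = T + 4.5·(cos 165°, sin 165°) = (-32.747, -3.3353). A1 meets NW tangentially, so TN is at right angles to NW, so NW runs along (−sin 165°, cos 165°); with |NW| = 35.1, W = (-41.831, -37.239). Then |EW| = |W − E| = 56.006.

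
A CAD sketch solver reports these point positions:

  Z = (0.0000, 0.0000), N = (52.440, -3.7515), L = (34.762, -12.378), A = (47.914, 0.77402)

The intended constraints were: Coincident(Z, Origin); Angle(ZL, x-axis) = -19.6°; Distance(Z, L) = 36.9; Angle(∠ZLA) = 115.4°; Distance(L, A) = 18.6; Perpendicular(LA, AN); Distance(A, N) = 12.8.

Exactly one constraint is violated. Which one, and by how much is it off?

Distance(A, N) = 12.8 — off by 6.40.

Z = (0.00, 0.00) ✓; ZL at -19.60° ✓; |ZL| = 36.90 ✓; ∠ZLA = 115.4° ✓; |LA| = 18.60 ✓; ∠(LA, AN) = 90.00° ✓; |AN| = 6.400 ✗.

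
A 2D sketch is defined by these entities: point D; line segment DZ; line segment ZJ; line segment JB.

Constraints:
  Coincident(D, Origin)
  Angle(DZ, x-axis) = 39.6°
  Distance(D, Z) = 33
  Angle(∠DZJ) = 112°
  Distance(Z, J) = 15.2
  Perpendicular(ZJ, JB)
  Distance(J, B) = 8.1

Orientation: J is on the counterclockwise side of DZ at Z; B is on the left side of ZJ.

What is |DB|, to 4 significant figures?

35.58

D is at the origin; DZ runs at 39.6° with length 33.0, so Z = 33.0·(cos 39.6°, sin 39.6°) = (25.43, 21.03). ∠DZJ = 112.0°, so ZJ runs at 39.6° + (180° − 112.0°) = 107.6° from the x-axis; with |ZJ| = 15.2, J = Z + 15.2·(cos 107.6°, sin 107.6°) = (20.83, 35.52). The perpendicularity gives JB at right angles to ZJ; with |JB| = 8.1 on the left of ZJ, B = J + 8.1·(-0.9532, -0.3024) = (13.11, 33.07). Then |DB| = |B − D| = 35.58.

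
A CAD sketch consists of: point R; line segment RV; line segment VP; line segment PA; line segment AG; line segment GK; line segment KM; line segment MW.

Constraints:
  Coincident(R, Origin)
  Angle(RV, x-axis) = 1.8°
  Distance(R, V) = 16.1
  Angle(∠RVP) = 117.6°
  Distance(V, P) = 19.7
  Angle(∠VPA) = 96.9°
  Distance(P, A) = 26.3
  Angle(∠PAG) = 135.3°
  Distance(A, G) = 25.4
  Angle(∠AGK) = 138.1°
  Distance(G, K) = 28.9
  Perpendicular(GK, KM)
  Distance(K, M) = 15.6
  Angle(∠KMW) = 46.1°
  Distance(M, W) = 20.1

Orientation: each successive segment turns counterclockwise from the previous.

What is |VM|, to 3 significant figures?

43.2

R is at the origin; RV runs at 1.8° with length 16.1, so V = (16.1, 0.506). ∠RVP = 117.6° gives VP at 64.2° from the x-axis; with |VP| = 19.7, P = (24.7, 18.2). ∠VPA = 96.9° gives PA at 147° from the x-axis; with |PA| = 26.3, A = (2.53, 32.5). ∠PAG = 135.3° gives AG at -168° from the x-axis; with |AG| = 25.4, G = (-22.3, 27.2). ∠AGK = 138.1° gives GK at -126° from the x-axis; with |GK| = 28.9, K = (-39.3, 3.82). GK ⟂ KM, so KM runs at -36.1°; with |KM| = 15.6, M = (-26.7, -5.37). Then |VM| = |M − V| = 43.2.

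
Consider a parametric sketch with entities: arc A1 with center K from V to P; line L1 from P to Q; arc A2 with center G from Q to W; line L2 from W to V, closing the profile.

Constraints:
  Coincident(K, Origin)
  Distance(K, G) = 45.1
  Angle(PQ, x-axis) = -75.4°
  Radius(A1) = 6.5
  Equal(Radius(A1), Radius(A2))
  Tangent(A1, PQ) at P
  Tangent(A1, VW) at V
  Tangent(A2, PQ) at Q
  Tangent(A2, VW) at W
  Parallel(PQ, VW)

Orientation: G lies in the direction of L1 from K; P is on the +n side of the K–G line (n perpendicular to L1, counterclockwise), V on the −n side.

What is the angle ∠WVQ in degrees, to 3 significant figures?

16.1°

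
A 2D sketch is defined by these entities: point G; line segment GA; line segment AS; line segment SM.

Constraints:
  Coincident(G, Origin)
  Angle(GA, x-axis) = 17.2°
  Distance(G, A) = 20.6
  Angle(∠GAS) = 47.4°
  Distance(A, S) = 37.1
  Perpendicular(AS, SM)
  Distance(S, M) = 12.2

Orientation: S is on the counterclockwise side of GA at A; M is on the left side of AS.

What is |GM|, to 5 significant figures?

23.345

G is at the origin; GA runs at 17.2° with length 20.6, so A = 20.6·(cos 17.2°, sin 17.2°) = (19.679, 6.0916). ∠GAS = 47.4°, so AS runs at 17.2° + (180° − 47.4°) = 149.80° from the x-axis; with |AS| = 37.1, S = A + 37.1·(cos 149.80°, sin 149.80°) = (-12.386, 24.754). AS is perpendicular to SM; with |SM| = 12.2 on the left of AS, M = S + 12.2·(-0.50302, -0.86427) = (-18.523, 14.209). Then |GM| = |M − G| = 23.345.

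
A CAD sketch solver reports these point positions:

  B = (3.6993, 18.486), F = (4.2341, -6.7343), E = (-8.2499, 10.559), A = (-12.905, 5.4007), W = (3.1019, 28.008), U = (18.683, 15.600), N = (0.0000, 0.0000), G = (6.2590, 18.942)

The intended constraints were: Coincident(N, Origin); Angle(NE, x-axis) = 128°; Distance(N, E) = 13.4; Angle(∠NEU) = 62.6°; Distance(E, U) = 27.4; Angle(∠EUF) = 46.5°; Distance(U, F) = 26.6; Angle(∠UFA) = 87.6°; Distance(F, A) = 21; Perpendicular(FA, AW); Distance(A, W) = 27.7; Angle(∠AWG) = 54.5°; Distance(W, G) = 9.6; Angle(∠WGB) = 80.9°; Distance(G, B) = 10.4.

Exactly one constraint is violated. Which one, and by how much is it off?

Distance(G, B) = 10.4 — off by 7.80.

N = (0.00, 0.00) ✓; NE at 128.0° ✓; |NE| = 13.40 ✓; ∠NEU = 62.60° ✓; |EU| = 27.40 ✓; ∠EUF = 46.50° ✓; |UF| = 26.60 ✓; ∠UFA = 87.60° ✓; |FA| = 21.00 ✓; ∠(FA, AW) = 90.00° ✓; |AW| = 27.70 ✓; ∠AWG = 54.50° ✓; |WG| = 9.600 ✓; ∠WGB = 80.90° ✓; |GB| = 2.600 ✗.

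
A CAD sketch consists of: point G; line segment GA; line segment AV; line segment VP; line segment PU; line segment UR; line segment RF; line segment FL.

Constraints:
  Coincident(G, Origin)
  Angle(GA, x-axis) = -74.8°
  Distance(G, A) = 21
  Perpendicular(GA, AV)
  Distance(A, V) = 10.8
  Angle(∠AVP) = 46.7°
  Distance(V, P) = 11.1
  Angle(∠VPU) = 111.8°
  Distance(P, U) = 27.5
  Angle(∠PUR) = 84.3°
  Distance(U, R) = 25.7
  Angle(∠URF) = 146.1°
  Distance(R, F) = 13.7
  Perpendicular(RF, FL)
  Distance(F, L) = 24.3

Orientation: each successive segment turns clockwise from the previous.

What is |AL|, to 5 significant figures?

16.595

∠URF = 146.1° gives RF at -135.90° from the x-axis; with |RF| = 13.7, F = (12.464, -50.995). The perpendicularity gives FL at right angles to RF, so FL runs at 134.10°; with |FL| = 24.3, L = (-4.4464, -33.545). Then |AL| = |L − A| = 16.595.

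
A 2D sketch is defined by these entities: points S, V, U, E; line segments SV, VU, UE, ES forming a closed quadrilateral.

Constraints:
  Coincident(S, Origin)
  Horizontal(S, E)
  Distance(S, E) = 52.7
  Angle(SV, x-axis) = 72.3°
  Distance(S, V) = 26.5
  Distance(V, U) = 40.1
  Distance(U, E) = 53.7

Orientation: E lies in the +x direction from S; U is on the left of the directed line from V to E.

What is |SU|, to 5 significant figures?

64.278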